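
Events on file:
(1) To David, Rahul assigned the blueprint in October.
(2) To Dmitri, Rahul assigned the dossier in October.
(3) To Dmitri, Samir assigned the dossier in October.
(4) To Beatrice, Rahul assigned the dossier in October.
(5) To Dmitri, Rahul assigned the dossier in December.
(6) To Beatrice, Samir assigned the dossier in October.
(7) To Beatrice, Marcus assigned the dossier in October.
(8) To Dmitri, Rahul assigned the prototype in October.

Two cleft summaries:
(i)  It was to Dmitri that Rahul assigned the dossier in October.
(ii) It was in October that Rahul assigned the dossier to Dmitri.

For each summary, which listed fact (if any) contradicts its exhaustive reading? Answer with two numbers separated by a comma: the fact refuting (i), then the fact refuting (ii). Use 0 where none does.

(i): focus "Dmitri". Looking for Rahul as agent and the dossier as thing and in October as setting with some other recipient — fact (4) has Beatrice there. Refuted.
(ii): focus "in October". Looking for Rahul as agent and the dossier as thing and Dmitri as recipient with some other setting — fact (5) has in December there. Refuted.

4, 5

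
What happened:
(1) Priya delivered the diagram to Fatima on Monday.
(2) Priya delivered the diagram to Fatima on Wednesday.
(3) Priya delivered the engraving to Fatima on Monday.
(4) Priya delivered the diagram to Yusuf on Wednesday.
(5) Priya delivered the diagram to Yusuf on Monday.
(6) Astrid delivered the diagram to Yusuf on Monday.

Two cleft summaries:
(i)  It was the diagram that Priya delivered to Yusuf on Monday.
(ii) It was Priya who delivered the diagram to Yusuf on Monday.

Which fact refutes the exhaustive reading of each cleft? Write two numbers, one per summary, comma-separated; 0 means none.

0, 6

(i): focus "the diagram". No fact shares agent = Priya, recipient = Yusuf, setting = on Monday with a different thing. 0.
(ii): focus "Priya". Looking for thing = the diagram, recipient = Yusuf, setting = on Monday with some other agent — fact (6) has Astrid there. Refuted.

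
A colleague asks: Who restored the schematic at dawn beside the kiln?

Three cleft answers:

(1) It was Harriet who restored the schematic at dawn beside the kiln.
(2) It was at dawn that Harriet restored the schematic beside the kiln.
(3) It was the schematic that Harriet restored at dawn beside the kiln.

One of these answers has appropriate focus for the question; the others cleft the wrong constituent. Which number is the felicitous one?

1

The question word "who" targets the subject (agent).
Option (1) clefts "Harriet" — that matches what the question asks about.
Option (2) clefts "at dawn" — the time, not what was asked.
Option (3) clefts "the schematic" — the direct object, not what was asked.
So the congruent reply is (1).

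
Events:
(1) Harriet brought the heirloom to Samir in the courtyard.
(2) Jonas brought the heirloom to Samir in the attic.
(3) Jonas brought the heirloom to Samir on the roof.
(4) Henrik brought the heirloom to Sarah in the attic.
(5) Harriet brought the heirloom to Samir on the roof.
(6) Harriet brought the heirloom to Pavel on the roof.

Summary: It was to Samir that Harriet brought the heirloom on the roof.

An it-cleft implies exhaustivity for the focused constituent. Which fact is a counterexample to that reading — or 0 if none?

Focus of the cleft: "Samir" (the recipient). Presupposed background: agent = Harriet, thing = the heirloom, setting = on the roof.
Exhaustivity: Samir is the only recipient satisfying that background.
Fact (6) shares the background but with recipient = Pavel; exhaustivity is violated.

6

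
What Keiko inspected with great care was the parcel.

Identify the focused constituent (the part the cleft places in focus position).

the parcel

In a pseudo-cleft "What ... was X", the post-copular constituent X is the focus.
Here the focus is "the parcel". The backgrounded (presupposed) material includes "Keiko" and "with great care".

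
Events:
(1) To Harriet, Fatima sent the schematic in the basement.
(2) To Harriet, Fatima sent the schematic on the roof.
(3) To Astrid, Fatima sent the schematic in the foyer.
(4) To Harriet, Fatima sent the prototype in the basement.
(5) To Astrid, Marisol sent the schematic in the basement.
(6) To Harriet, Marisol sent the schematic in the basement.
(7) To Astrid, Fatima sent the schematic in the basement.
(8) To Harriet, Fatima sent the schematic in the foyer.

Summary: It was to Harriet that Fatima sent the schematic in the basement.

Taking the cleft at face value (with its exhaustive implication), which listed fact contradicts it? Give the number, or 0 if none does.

7

Focus of the cleft: "Harriet" (the recipient). Presupposed background: agent = Fatima, thing = the schematic, setting = in the basement.
The exhaustive reading says no other recipient fits that background.
Fact (7) shares the background but with recipient = Astrid; exhaustivity is violated.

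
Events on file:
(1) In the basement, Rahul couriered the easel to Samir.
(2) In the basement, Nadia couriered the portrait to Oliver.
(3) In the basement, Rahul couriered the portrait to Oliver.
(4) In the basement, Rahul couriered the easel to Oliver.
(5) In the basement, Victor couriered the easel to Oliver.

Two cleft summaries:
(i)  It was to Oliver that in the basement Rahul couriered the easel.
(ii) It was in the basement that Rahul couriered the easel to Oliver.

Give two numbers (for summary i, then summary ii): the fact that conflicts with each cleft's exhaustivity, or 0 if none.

1, 0

Summary (i) focuses "Oliver" (the recipient); background Rahul as agent and the easel as thing and in the basement as setting. Fact (1) matches that background with recipient = Samir — refutes (i).
Summary (ii) focuses "in the basement" (the setting); background Rahul as agent and the easel as thing and Oliver as recipient. No fact matches that background with a different setting, so 0.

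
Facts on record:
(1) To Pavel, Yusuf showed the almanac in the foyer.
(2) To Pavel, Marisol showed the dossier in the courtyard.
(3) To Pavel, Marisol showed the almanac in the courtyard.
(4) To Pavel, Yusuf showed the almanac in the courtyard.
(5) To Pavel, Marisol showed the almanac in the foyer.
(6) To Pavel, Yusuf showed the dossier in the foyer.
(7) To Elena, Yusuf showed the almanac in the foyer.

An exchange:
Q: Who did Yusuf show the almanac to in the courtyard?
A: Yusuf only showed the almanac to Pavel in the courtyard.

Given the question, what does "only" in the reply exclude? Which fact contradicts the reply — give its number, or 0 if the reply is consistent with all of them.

The question "Who did ... to ...?" targets the recipient, so in the reply the focus falls on "Pavel".
"Only" then excludes alternative recipients while the background — Yusuf as agent and the almanac as thing and in the courtyard as setting — is held fixed.
No listed fact shares that background with another recipient. Nothing contradicts the reply.
(Fact (1) would refute a reading with focus on the setting — but that is not what the question asks.)

0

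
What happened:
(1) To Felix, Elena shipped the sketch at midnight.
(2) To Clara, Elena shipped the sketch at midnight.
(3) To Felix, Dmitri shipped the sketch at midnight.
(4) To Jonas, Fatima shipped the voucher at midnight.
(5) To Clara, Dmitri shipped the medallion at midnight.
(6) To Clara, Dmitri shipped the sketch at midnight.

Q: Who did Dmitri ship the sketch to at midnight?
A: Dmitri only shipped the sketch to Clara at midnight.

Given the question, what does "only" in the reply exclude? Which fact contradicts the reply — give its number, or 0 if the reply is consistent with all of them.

Answering "Who did ... to ...?" puts focus on the recipient — here, "Clara".
"Only" then excludes alternative recipients while the background — same agent, thing, setting (Dmitri / the sketch / at midnight) — is held fixed.
Fact (3) shares the background with a different recipient (Felix) — counterexample.
(Fact (5) would refute a reading with focus on the thing — but that is not what the question asks.)

3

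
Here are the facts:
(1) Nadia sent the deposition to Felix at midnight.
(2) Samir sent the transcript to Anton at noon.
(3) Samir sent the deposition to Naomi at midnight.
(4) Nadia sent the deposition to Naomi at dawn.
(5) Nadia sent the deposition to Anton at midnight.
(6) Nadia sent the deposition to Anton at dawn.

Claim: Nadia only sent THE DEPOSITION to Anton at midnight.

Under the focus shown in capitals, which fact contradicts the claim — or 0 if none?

Focus (in capitals) is "the deposition" — the thing. "Only" excludes alternative things while holding fixed same agent, recipient, setting (Nadia / Anton / at midnight).
No fact matches same agent, recipient, setting (Nadia / Anton / at midnight) with a different thing — every other fact differs on at least one backgrounded slot. So no fact refutes it.

0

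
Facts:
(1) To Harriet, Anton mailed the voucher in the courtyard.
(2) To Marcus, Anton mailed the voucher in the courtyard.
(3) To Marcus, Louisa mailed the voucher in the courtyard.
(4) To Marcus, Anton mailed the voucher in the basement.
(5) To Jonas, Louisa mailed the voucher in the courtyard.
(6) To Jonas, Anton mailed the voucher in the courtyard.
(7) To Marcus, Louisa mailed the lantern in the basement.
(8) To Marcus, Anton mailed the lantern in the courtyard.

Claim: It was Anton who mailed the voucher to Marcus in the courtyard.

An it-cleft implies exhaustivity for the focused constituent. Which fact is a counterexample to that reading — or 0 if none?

3

The cleft puts "Anton" in focus and presupposes the open proposition with thing = the voucher, recipient = Marcus, setting = in the courtyard.
The exhaustive reading says no other agent fits that background.
Fact (3) shares the background but with agent = Louisa; exhaustivity is violated.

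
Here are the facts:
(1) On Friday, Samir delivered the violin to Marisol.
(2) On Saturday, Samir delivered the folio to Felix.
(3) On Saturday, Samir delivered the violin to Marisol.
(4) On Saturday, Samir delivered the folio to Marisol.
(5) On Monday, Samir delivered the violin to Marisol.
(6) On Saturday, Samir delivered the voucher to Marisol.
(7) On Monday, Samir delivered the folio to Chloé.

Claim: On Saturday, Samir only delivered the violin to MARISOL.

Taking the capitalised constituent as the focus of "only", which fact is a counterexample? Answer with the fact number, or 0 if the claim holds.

The capitals mark "Marisol" as focus. So "only" rules out other recipients, with the rest (agent = Samir, thing = the violin, setting = on Saturday) as background.
No fact matches agent = Samir, thing = the violin, setting = on Saturday with a different recipient — every other fact differs on at least one backgrounded slot. So no fact refutes it.

0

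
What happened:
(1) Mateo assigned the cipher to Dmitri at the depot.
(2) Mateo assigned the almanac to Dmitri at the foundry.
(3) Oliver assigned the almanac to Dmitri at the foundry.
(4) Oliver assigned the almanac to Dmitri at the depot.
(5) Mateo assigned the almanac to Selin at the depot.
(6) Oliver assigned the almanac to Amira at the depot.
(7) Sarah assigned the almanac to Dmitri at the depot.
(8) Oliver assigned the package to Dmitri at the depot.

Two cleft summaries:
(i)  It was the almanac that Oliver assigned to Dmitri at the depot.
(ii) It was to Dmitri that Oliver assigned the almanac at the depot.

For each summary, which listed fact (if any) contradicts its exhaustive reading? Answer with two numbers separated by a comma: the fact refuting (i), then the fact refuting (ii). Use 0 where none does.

(i): focus "the almanac". Looking for same agent, recipient, setting (Oliver / Dmitri / at the depot) with some other thing — fact (8) has the package there. Refuted.
(ii): focus "Dmitri". Looking for same agent, thing, setting (Oliver / the almanac / at the depot) with some other recipient — fact (6) has Amira there. Refuted.

8, 6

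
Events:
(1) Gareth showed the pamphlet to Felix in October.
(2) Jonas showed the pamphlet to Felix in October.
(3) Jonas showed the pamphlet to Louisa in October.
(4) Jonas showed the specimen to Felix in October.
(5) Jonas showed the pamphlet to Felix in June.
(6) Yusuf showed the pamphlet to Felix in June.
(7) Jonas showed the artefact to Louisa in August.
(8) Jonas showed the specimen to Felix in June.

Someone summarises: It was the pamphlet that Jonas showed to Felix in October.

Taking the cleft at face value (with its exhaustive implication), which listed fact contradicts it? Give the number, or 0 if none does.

4

Focus of the cleft: "the pamphlet" (the thing). Presupposed background: same agent, recipient, setting (Jonas / Felix / in October).
The exhaustive reading says no other thing fits that background.
But fact (4) also has same agent, recipient, setting (Jonas / Felix / in October), with thing = the specimen — so the exhaustive reading fails.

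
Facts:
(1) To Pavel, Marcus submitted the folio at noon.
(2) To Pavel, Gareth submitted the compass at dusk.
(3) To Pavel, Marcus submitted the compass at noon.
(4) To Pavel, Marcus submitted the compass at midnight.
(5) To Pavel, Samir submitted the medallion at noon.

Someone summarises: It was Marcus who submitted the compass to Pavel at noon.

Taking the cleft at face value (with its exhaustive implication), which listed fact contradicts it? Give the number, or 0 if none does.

0

The cleft puts "Marcus" in focus and presupposes the open proposition with the compass as thing and Pavel as recipient and at noon as setting.
The exhaustive reading says no other agent fits that background.
Every other fact differs from the presupposition on some backgrounded slot, so none challenges the exhaustivity.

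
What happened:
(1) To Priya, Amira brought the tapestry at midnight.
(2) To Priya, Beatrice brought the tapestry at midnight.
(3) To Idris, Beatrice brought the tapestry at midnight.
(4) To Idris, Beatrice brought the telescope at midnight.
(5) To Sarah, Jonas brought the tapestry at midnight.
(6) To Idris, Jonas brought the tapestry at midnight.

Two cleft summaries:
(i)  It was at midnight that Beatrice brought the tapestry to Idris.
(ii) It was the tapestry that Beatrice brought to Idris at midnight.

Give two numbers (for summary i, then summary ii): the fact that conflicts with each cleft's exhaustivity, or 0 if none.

0, 4

Summary (i) focuses "at midnight" (the setting); background agent = Beatrice, thing = the tapestry, recipient = Idris. No fact matches that background with a different setting, so 0.
Summary (ii) focuses "the tapestry" (the thing); background agent = Beatrice, recipient = Idris, setting = at midnight. Fact (4) matches that background with thing = the telescope — refutes (ii).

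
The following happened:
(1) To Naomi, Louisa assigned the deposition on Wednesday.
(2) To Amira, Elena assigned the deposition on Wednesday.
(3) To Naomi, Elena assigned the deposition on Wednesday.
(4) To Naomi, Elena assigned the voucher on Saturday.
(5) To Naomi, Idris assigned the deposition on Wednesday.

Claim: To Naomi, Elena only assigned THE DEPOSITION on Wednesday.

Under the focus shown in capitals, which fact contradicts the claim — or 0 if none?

Focus (in capitals) is "the deposition" — the thing. "Only" excludes alternative things while holding fixed agent = Elena, recipient = Naomi, setting = on Wednesday.
Every other fact changes something in the background, not just the thing. Nothing refutes the claim.

0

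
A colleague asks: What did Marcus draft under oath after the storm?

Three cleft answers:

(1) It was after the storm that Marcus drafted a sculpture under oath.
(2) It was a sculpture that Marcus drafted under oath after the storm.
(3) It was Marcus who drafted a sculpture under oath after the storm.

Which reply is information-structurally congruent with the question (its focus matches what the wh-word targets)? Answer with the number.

2

The question word "what" targets the direct object.
Option (1) clefts "after the storm" — the time, not what was asked.
Option (2) clefts "a sculpture" — that matches what the question asks about.
Option (3) clefts "Marcus" — the subject (agent), not what was asked.
So the congruent reply is (2).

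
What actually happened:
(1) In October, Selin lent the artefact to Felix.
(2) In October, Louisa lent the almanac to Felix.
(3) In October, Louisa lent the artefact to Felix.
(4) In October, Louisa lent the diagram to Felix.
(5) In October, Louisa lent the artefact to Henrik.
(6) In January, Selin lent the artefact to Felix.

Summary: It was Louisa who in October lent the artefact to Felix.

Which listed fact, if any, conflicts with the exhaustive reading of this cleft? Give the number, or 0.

1

Focus of the cleft: "Louisa" (the agent). Presupposed background: thing = the artefact, recipient = Felix, setting = in October.
Exhaustivity: Louisa is the only agent satisfying that background.
Fact (1) shares the background but with agent = Selin; exhaustivity is violated.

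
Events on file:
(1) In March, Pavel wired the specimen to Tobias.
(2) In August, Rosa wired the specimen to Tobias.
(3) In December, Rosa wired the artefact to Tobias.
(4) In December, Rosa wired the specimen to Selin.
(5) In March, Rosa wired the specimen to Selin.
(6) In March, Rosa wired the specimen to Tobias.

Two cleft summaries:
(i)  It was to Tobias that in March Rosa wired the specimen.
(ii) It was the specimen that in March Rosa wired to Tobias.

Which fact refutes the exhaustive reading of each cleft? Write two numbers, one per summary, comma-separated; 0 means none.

Summary (i) focuses "Tobias" (the recipient); background Rosa as agent and the specimen as thing and in March as setting. Fact (5) matches that background with recipient = Selin — refutes (i).
Summary (ii) focuses "the specimen" (the thing); background Rosa as agent and Tobias as recipient and in March as setting. No fact matches that background with a different thing, so 0.

5, 0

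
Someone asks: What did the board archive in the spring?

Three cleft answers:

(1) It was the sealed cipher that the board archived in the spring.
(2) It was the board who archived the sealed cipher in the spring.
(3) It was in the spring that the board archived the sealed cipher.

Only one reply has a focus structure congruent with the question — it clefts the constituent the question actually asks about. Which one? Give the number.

1

The question word "what" targets the direct object.
Option (1) clefts "the sealed cipher" — that matches what the question asks about.
Option (2) clefts "the board" — the subject (agent), not what was asked.
Option (3) clefts "in the spring" — the time, not what was asked.
So the congruent reply is (1).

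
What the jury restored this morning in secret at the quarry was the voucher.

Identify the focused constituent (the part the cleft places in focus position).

In a pseudo-cleft "What ... was X", the post-copular constituent X is the focus.
Here the focus is "the voucher". The backgrounded (presupposed) material includes "the jury", "this morning", "in secret" and "at the quarry".

the voucher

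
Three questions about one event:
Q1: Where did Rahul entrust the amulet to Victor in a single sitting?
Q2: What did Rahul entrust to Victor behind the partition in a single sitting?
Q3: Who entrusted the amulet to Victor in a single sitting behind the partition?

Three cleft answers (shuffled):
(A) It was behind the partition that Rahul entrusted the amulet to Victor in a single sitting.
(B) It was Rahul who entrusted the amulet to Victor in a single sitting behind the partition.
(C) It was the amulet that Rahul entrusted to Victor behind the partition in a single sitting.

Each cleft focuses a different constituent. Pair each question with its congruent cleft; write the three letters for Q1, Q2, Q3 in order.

ACB

Q1 asks about the location; cleft (A) focuses "behind the partition", which is the location — so Q1 → A.
Q2 asks about the direct object; cleft (C) focuses "the amulet", which is the direct object — so Q2 → C.
Q3 asks about the subject (agent); cleft (B) focuses "Rahul", which is the subject (agent) — so Q3 → B.
Mapping: Q1→A, Q2→C, Q3→B.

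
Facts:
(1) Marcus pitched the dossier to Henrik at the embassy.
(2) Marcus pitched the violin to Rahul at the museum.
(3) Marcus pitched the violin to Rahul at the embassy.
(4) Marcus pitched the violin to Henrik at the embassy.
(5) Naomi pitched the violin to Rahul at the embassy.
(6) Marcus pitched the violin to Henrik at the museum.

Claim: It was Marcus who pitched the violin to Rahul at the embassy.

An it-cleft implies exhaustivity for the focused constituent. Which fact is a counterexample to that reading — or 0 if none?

5

The cleft puts "Marcus" in focus and presupposes the open proposition with same thing, recipient, setting (the violin / Rahul / at the embassy).
Exhaustivity: Marcus is the only agent satisfying that background.
But fact (5) also has same thing, recipient, setting (the violin / Rahul / at the embassy), with agent = Naomi — so the exhaustive reading fails.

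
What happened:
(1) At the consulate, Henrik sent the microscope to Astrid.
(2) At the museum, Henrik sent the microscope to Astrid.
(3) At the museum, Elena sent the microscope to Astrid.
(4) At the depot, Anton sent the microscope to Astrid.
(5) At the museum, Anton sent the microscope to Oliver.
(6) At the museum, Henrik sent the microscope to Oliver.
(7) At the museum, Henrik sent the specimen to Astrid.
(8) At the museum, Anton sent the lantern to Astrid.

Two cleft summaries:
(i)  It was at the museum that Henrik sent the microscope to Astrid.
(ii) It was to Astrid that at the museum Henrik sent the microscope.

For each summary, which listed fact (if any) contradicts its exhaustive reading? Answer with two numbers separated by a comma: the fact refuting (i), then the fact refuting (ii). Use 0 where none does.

(i): focus "at the museum". Looking for agent = Henrik, thing = the microscope, recipient = Astrid with some other setting — fact (1) has at the consulate there. Refuted.
(ii): focus "Astrid". Looking for agent = Henrik, thing = the microscope, setting = at the museum with some other recipient — fact (6) has Oliver there. Refuted.

1, 6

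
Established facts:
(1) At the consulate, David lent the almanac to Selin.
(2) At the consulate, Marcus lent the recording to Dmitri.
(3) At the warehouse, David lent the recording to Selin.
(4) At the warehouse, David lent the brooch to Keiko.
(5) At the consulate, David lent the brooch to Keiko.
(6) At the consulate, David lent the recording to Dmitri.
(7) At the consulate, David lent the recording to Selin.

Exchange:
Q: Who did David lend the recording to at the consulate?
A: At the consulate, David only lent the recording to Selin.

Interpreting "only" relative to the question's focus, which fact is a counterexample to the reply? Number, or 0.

6

The question "Who did ... to ...?" targets the recipient, so in the reply the focus falls on "Selin".
"Only" then excludes alternative recipients while the background — same agent, thing, setting (David / the recording / at the consulate) — is held fixed.
Fact (6) keeps same agent, thing, setting (David / the recording / at the consulate) but has recipient = Dmitri; that refutes the reply.
(Fact (1) would refute a reading with focus on the thing — but that is not what the question asks.)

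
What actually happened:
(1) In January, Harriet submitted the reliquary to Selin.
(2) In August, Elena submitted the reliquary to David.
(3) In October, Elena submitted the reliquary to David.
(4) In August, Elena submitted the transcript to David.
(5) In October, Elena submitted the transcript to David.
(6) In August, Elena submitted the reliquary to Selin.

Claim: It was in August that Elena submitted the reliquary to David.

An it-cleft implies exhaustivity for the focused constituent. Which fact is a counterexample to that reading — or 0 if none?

3

Focus of the cleft: "in August" (the setting). Presupposed background: agent = Elena, thing = the reliquary, recipient = David.
The exhaustive reading says no other setting fits that background.
Fact (3) shares the background but with setting = in October; exhaustivity is violated.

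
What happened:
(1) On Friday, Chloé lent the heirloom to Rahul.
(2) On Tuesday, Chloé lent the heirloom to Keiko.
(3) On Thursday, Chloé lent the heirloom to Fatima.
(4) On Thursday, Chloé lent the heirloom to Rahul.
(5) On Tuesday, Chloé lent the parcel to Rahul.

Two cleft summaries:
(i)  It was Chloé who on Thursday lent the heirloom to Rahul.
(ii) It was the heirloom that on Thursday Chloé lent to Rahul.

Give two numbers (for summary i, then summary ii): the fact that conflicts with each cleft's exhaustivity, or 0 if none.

Summary (i) focuses "Chloé" (the agent); background same thing, recipient, setting (the heirloom / Rahul / on Thursday). No fact matches that background with a different agent, so 0.
Summary (ii) focuses "the heirloom" (the thing); background same agent, recipient, setting (Chloé / Rahul / on Thursday). No fact matches that background with a different thing, so 0.

0, 0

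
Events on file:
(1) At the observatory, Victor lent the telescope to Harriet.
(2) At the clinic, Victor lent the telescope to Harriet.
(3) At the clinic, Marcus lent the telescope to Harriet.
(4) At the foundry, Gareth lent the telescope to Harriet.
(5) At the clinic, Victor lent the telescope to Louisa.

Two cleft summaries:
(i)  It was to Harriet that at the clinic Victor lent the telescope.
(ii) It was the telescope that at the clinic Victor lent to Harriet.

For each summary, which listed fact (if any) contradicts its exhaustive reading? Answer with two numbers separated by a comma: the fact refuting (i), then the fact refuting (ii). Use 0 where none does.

5, 0

(i): focus "Harriet". Looking for agent = Victor, thing = the telescope, setting = at the clinic with some other recipient — fact (5) has Louisa there. Refuted.
(ii): focus "the telescope". No fact shares agent = Victor, recipient = Harriet, setting = at the clinic with a different thing. 0.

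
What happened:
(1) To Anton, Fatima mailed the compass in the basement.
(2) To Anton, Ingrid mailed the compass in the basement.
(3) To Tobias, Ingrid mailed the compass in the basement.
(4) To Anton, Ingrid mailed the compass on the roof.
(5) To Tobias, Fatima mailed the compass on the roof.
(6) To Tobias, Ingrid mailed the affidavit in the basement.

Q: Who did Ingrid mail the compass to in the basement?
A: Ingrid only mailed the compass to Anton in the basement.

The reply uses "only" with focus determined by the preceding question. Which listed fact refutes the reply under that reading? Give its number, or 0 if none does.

3

Answering "Who did ... to ...?" puts focus on the recipient — here, "Anton".
So "only" ranges over recipients; the rest (agent = Ingrid, thing = the compass, setting = in the basement) is presupposed.
Fact (3) shares the background with a different recipient (Tobias) — counterexample.
(Fact (4) would refute a reading with focus on the setting — but that is not what the question asks.)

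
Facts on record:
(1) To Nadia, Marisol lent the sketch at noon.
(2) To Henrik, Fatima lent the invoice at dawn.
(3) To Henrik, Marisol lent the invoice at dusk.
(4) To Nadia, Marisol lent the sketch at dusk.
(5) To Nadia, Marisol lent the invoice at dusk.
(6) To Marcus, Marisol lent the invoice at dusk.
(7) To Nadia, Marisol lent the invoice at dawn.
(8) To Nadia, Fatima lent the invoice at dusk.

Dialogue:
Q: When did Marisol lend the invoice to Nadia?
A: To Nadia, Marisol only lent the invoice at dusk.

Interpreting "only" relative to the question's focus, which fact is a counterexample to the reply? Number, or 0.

The question "When did ...?" targets the setting, so in the reply the focus falls on "at dusk".
"Only" then excludes alternative settings while the background — Marisol as agent and the invoice as thing and Nadia as recipient — is held fixed.
Fact (7) keeps Marisol as agent and the invoice as thing and Nadia as recipient but has setting = at dawn; that refutes the reply.
(Fact (4) would refute a reading with focus on the thing — but that is not what the question asks.)

7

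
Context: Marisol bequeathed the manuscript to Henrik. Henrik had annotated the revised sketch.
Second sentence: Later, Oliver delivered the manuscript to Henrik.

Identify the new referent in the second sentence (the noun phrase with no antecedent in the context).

"the manuscript" and "Henrik" in the second sentence are given — already mentioned in the context.
"Oliver" has no antecedent in the context; it is discourse-new.

Oliver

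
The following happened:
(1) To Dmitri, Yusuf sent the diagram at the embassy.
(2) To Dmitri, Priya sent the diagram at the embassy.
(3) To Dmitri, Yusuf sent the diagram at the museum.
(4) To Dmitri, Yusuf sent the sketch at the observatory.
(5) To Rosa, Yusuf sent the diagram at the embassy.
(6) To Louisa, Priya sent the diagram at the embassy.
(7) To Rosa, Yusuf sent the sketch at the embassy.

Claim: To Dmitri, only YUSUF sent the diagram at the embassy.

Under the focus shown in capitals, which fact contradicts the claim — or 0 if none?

2

The capitals mark "Yusuf" as focus. So "only" rules out other agents, with the rest (same thing, recipient, setting (the diagram / Dmitri / at the embassy)) as background.
Fact (2) shares the background but differs in agent (Priya) — a counterexample.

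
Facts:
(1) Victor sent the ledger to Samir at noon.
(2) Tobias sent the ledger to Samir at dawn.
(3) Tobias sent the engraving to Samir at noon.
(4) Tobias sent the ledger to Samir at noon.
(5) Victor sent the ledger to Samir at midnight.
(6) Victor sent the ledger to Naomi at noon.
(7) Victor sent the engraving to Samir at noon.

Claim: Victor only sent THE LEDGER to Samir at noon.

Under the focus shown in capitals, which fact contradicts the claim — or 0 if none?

The capitals mark "the ledger" as focus. So "only" rules out other things, with the rest (agent = Victor, recipient = Samir, setting = at noon) as background.
Fact (7) shares the background but differs in thing (the engraving) — a counterexample.

7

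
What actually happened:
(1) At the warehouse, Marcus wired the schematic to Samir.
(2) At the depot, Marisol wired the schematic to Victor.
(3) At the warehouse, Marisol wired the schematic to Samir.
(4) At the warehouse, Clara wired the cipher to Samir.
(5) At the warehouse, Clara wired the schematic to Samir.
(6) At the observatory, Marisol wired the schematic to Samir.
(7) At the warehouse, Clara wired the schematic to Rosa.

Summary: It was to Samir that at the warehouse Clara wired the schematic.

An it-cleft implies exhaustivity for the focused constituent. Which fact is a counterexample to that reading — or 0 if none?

7

Focus of the cleft: "Samir" (the recipient). Presupposed background: agent = Clara, thing = the schematic, setting = at the warehouse.
Exhaustivity: Samir is the only recipient satisfying that background.
Fact (7) shares the background but with recipient = Rosa; exhaustivity is violated.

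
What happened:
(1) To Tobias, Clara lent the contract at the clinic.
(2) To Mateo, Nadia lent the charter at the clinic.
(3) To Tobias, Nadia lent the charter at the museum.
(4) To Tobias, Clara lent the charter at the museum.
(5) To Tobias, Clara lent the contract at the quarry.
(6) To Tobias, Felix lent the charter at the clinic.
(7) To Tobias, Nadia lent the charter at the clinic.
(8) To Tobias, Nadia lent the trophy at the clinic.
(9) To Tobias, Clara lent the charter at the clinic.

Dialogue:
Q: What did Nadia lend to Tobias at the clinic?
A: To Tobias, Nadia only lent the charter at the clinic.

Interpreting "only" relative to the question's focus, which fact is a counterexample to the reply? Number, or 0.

8

Answering "What did ...?" puts focus on the thing — here, "the charter".
So "only" ranges over things; the rest (Nadia as agent and Tobias as recipient and at the clinic as setting) is presupposed.
Fact (8) shares the background with a different thing (the trophy) — counterexample.
(Fact (3) would refute a reading with focus on the setting — but that is not what the question asks.)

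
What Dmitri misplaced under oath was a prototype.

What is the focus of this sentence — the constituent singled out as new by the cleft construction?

a prototype

In a pseudo-cleft "What ... was X", the post-copular constituent X is the focus.
Here the focus is "a prototype". The backgrounded (presupposed) material includes "Dmitri" and "under oath".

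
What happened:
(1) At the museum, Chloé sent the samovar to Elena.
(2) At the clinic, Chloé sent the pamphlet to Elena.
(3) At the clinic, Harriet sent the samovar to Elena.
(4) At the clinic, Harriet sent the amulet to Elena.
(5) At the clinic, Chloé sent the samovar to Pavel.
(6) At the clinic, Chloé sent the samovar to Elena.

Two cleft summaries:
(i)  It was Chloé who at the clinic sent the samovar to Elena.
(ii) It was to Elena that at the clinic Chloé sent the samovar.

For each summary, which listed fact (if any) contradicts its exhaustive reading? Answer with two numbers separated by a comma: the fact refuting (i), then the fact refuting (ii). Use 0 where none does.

3, 5

(i): focus "Chloé". Looking for same thing, recipient, setting (the samovar / Elena / at the clinic) with some other agent — fact (3) has Harriet there. Refuted.
(ii): focus "Elena". Looking for same agent, thing, setting (Chloé / the samovar / at the clinic) with some other recipient — fact (5) has Pavel there. Refuted.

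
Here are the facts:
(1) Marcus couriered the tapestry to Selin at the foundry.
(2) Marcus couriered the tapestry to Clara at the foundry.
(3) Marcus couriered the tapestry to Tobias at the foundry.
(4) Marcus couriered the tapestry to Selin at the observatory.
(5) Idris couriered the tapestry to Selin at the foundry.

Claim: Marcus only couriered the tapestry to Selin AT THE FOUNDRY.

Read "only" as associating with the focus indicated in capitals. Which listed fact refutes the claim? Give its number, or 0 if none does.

4

The capitals mark "at the foundry" as focus. So "only" rules out other settings, with the rest (same agent, thing, recipient (Marcus / the tapestry / Selin)) as background.
Fact (4) matches on same agent, thing, recipient (Marcus / the tapestry / Selin), but has setting = at the observatory instead. That refutes the claim.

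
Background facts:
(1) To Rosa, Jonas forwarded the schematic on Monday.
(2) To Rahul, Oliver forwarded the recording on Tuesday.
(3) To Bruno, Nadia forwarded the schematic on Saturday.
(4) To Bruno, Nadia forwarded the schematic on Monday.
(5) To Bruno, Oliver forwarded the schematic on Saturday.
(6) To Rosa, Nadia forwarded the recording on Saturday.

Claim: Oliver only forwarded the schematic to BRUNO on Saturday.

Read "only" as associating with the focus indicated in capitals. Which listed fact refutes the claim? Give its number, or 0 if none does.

The capitals mark "Bruno" as focus. So "only" rules out other recipients, with the rest (same agent, thing, setting (Oliver / the schematic / on Saturday)) as background.
Every other fact changes something in the background, not just the recipient. Nothing refutes the claim.

0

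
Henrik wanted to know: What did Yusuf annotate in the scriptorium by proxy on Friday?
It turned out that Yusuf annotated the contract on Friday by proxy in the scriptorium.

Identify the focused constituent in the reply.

the contract

The wh-word "what" asks about the direct object.
In the answer, "Yusuf", "on Friday", "by proxy" and "in the scriptorium" are given — repeated from the question.
The constituent filling the direct object gap is "the contract"; that is the focus and would carry nuclear stress.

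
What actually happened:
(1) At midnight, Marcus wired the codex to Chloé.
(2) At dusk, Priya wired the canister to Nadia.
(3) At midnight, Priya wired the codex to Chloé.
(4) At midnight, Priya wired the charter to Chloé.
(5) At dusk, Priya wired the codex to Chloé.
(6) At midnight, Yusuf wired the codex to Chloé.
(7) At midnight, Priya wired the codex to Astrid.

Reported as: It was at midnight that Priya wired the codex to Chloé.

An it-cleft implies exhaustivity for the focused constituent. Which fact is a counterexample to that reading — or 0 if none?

The cleft puts "at midnight" in focus and presupposes the open proposition with Priya as agent and the codex as thing and Chloé as recipient.
Exhaustivity: at midnight is the only setting satisfying that background.
Fact (5) shares the background but with setting = at dusk; exhaustivity is violated.

5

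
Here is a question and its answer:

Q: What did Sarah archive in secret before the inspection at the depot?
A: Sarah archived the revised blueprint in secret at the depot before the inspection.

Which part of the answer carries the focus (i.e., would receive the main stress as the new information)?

The wh-word "what" asks about the direct object.
In the answer, "Sarah", "at the depot", "in secret" and "before the inspection" are given — repeated from the question.
The constituent filling the direct object gap is "the revised blueprint"; that is the focus and would carry nuclear stress.

the revised blueprint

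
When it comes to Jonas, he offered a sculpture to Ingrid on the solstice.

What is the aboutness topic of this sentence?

The construction explicitly marks "Jonas" as what the sentence is about — the topic.
The remainder of the clause is the comment (what is said about the topic).

Jonas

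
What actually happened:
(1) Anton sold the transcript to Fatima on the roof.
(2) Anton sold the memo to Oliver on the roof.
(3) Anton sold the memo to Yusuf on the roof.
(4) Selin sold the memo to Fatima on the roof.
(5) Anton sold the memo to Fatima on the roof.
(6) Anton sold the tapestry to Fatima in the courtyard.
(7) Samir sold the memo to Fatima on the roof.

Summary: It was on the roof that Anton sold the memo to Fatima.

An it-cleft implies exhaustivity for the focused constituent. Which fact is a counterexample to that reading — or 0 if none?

0

The cleft puts "on the roof" in focus and presupposes the open proposition with same agent, thing, recipient (Anton / the memo / Fatima).
Exhaustivity: on the roof is the only setting satisfying that background.
No listed fact matches the background with a different setting. Exhaustivity holds.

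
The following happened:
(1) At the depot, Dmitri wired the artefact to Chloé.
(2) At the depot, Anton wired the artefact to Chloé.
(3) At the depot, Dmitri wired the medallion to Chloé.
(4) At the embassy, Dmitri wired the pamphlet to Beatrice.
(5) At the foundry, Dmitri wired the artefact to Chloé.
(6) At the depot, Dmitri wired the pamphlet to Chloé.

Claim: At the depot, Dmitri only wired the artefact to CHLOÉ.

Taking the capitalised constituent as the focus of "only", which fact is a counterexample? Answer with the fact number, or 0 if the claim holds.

The capitals mark "Chloé" as focus. So "only" rules out other recipients, with the rest (same agent, thing, setting (Dmitri / the artefact / at the depot)) as background.
No fact matches same agent, thing, setting (Dmitri / the artefact / at the depot) with a different recipient — every other fact differs on at least one backgrounded slot. So no fact refutes it.

0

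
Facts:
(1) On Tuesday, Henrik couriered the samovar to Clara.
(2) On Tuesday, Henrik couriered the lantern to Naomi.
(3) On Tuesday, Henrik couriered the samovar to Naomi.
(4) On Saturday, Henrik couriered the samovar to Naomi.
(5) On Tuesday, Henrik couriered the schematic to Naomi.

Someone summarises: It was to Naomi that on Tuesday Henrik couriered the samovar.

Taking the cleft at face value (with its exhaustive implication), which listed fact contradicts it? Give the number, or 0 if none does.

1

The cleft puts "Naomi" in focus and presupposes the open proposition with Henrik as agent and the samovar as thing and on Tuesday as setting.
Exhaustivity: Naomi is the only recipient satisfying that background.
But fact (1) also has Henrik as agent and the samovar as thing and on Tuesday as setting, with recipient = Clara — so the exhaustive reading fails.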